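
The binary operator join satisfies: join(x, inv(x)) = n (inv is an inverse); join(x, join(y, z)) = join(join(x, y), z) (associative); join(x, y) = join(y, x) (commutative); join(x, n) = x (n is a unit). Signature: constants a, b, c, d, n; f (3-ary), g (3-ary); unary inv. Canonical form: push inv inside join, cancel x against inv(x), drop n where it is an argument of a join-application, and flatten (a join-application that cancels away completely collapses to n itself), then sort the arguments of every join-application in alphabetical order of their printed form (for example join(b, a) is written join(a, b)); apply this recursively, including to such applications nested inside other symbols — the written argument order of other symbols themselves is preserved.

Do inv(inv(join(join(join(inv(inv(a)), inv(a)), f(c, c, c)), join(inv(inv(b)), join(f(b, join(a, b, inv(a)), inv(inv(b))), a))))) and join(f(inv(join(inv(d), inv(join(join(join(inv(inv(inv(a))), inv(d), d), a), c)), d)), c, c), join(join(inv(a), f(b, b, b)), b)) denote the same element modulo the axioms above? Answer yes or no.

Answer: no — join(a, b, f(b, b, b), f(c, c, c)) vs join(b, f(b, b, b), f(c, c, c), inv(a))

Derivation:
Left:  inv(inv(join(join(join(inv(inv(a)), inv(a)), f(c, c, c)), join(inv(inv(b)), join(f(b, join(a, b, inv(a)), inv(inv(b))), a)))))
  Push inv inside:  distribute inv over join and collapse double inv
  Collect:  join(a, f(c, c, c), b, f(b, b, b))
  Order the arguments:  join(a, b, f(b, b, b), f(c, c, c))
Right:  join(f(inv(join(inv(d), inv(join(join(join(inv(inv(inv(a))), inv(d), d), a), c)), d)), c, c), join(join(inv(a), f(b, b, b)), b))
  Push inv inside:  distribute inv over join and collapse double inv
  Collect terms:  join(f(c, c, c), inv(a), f(b, b, b), b)
  Sort arguments:  join(b, f(b, b, b), f(c, c, c), inv(a))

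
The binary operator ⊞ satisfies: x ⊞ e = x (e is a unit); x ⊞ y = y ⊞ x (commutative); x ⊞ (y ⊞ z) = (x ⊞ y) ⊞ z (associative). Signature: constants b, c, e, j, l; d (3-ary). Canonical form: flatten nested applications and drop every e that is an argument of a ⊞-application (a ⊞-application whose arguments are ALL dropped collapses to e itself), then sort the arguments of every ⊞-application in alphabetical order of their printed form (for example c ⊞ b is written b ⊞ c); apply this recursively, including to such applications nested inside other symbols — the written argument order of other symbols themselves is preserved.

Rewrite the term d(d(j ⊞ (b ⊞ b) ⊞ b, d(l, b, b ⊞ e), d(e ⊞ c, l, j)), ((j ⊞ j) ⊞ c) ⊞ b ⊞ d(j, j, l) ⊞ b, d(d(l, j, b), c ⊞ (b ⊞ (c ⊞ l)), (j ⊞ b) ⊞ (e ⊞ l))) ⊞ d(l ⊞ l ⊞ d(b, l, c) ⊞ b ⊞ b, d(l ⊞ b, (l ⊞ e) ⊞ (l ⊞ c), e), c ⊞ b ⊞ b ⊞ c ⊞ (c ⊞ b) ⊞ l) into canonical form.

Answer: d(b ⊞ b ⊞ d(b, l, c) ⊞ l ⊞ l, d(b ⊞ l, c ⊞ l ⊞ l, e), b ⊞ b ⊞ b ⊞ c ⊞ c ⊞ c ⊞ l) ⊞ d(d(b ⊞ b ⊞ b ⊞ j, d(l, b, b), d(c, l, j)), b ⊞ b ⊞ c ⊞ d(j, j, l) ⊞ j ⊞ j, d(d(l, j, b), b ⊞ c ⊞ c ⊞ l, b ⊞ j ⊞ l))

Derivation:
Canonicalize subterm:  d(d(j ⊞ (b ⊞ b) ⊞ b, d(l, b, b ⊞ e), d(e ⊞ c, l, j)), ((j ⊞ j) ⊞ c) ⊞ b ⊞ d(j, j, l) ⊞ b, d(d(l, j, b), c ⊞ (b ⊞ (c ⊞ l)), (j ⊞ b) ⊞ (e ⊞ l)))  →  d(d(b ⊞ b ⊞ b ⊞ j, d(l, b, b), d(c, l, j)), b ⊞ b ⊞ c ⊞ d(j, j, l) ⊞ j ⊞ j, d(d(l, j, b), b ⊞ c ⊞ c ⊞ l, b ⊞ j ⊞ l))
Simplify inside:  d(l ⊞ l ⊞ d(b, l, c) ⊞ b ⊞ b, d(l ⊞ b, (l ⊞ e) ⊞ (l ⊞ c), e), c ⊞ b ⊞ b ⊞ c ⊞ (c ⊞ b) ⊞ l)  →  d(b ⊞ b ⊞ d(b, l, c) ⊞ l ⊞ l, d(b ⊞ l, c ⊞ l ⊞ l, e), b ⊞ b ⊞ b ⊞ c ⊞ c ⊞ c ⊞ l)
Sort arguments:  d(b ⊞ b ⊞ d(b, l, c) ⊞ l ⊞ l, d(b ⊞ l, c ⊞ l ⊞ l, e), b ⊞ b ⊞ b ⊞ c ⊞ c ⊞ c ⊞ l) ⊞ d(d(b ⊞ b ⊞ b ⊞ j, d(l, b, b), d(c, l, j)), b ⊞ b ⊞ c ⊞ d(j, j, l) ⊞ j ⊞ j, d(d(l, j, b), b ⊞ c ⊞ c ⊞ l, b ⊞ j ⊞ l))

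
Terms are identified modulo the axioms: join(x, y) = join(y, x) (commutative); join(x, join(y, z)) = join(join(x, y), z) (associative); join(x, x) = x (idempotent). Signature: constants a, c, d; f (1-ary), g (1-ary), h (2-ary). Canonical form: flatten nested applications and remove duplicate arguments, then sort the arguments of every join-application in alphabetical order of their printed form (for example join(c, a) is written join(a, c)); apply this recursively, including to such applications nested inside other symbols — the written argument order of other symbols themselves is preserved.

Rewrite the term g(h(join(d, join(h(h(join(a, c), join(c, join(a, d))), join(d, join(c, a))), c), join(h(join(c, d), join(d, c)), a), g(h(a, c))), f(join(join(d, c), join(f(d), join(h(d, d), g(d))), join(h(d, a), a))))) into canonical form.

Answer: g(h(join(a, c, d, g(h(a, c)), h(h(join(a, c), join(a, c, d)), join(a, c, d)), h(join(c, d), join(c, d))), f(join(a, c, d, f(d), g(d), h(d, a), h(d, d)))))

Derivation:
Descend into:  join(d, join(h(h(join(a, c), join(c, join(a, d))), join(d, join(c, a))), c), join(h(join(c, d), join(d, c)), a), g(h(a, c)))
Merge nested applications:  join(d, h(h(join(a, c), join(c, join(a, d))), join(d, join(c, a))), c, h(join(c, d), join(d, c)), a, g(h(a, c)))
Canonicalize subterm:  h(h(join(a, c), join(c, join(a, d))), join(d, join(c, a)))  →  h(h(join(a, c), join(a, c, d)), join(a, c, d))
Inside:  h(join(c, d), join(d, c))  →  h(join(c, d), join(c, d))
Sort:  join(a, c, d, g(h(a, c)), h(h(join(a, c), join(a, c, d)), join(a, c, d)), h(join(c, d), join(c, d)))
Reassemble:  g(h(join(a, c, d, g(h(a, c)), h(h(join(a, c), join(a, c, d)), join(a, c, d)), h(join(c, d), join(c, d))), f(join(a, c, d, f(d), g(d), h(d, a), h(d, d)))))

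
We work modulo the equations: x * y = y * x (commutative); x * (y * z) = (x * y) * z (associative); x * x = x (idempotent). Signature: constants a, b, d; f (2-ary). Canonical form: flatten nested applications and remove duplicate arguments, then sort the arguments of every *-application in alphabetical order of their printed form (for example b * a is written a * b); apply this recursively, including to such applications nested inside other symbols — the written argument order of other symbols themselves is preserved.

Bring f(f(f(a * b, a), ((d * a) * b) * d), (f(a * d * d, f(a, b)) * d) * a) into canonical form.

Answer: f(f(f(a * b, a), a * b * d), a * d * f(a * d, f(a, b)))

Derivation:
Focus inside:  (f(a * d * d, f(a, b)) * d) * a
Flatten:  f(a * d * d, f(a, b)) * d * a
Canonicalize subterm:  f(a * d * d, f(a, b))  →  f(a * d, f(a, b))
Sort:  a * d * f(a * d, f(a, b))
Rebuild:  f(f(f(a * b, a), a * b * d), a * d * f(a * d, f(a, b)))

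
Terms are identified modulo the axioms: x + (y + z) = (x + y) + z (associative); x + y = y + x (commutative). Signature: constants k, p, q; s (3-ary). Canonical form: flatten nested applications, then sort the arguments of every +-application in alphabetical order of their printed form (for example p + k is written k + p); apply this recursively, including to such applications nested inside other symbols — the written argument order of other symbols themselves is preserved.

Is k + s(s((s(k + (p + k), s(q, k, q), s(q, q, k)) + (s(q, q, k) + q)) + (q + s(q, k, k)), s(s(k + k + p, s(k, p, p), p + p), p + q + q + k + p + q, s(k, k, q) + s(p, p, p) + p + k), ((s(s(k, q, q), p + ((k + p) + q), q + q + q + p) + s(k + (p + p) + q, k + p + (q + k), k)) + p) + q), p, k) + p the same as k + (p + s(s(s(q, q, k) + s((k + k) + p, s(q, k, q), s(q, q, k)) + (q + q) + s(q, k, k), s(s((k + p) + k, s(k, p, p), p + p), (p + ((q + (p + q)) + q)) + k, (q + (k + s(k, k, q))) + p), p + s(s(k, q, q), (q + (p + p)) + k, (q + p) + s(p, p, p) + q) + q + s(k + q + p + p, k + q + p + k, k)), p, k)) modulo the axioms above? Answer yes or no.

Left:  k + s(s((s(k + (p + k), s(q, k, q), s(q, q, k)) + (s(q, q, k) + q)) + (q + s(q, k, k)), s(s(k + k + p, s(k, p, p), p + p), p + q + q + k + p + q, s(k, k, q) + s(p, p, p) + p + k), ((s(s(k, q, q), p + ((k + p) + q), q + q + q + p) + s(k + (p + p) + q, k + p + (q + k), k)) + p) + q), p, k) + p
  Simplify inside:  s(s((s(k + (p + k), s(q, k, q), s(q, q, k)) + (s(q, q, k) + q)) + (q + s(q, k, k)), s(s(k + k + p, s(k, p, p), p + p), p + q + q + k + p + q, s(k, k, q) + s(p, p, p) + p + k), ((s(s(k, q, q), p + ((k + p) + q), q + q + q + p) + s(k + (p + p) + q, k + p + (q + k), k)) + p) + q), p, k)  →  s(s(q + q + s(k + k + p, s(q, k, q), s(q, q, k)) + s(q, k, k) + s(q, q, k), s(s(k + k + p, s(k, p, p), p + p), k + p + p + q + q + q, k + p + s(k, k, q) + s(p, p, p)), p + q + s(k + p + p + q, k + k + p + q, k) + s(s(k, q, q), k + p + p + q, p + q + q + q)), p, k)
  Sort arguments:  k + p + s(s(q + q + s(k + k + p, s(q, k, q), s(q, q, k)) + s(q, k, k) + s(q, q, k), s(s(k + k + p, s(k, p, p), p + p), k + p + p + q + q + q, k + p + s(k, k, q) + s(p, p, p)), p + q + s(k + p + p + q, k + k + p + q, k) + s(s(k, q, q), k + p + p + q, p + q + q + q)), p, k)
Right:  k + (p + s(s(s(q, q, k) + s((k + k) + p, s(q, k, q), s(q, q, k)) + (q + q) + s(q, k, k), s(s((k + p) + k, s(k, p, p), p + p), (p + ((q + (p + q)) + q)) + k, (q + (k + s(k, k, q))) + p), p + s(s(k, q, q), (q + (p + p)) + k, (q + p) + s(p, p, p) + q) + q + s(k + q + p + p, k + q + p + k, k)), p, k))
  Flatten:  k + p + s(s(s(q, q, k) + s((k + k) + p, s(q, k, q), s(q, q, k)) + (q + q) + s(q, k, k), s(s((k + p) + k, s(k, p, p), p + p), (p + ((q + (p + q)) + q)) + k, (q + (k + s(k, k, q))) + p), p + s(s(k, q, q), (q + (p + p)) + k, (q + p) + s(p, p, p) + q) + q + s(k + q + p + p, k + q + p + k, k)), p, k)
  Canonicalize subterm:  s(s(s(q, q, k) + s((k + k) + p, s(q, k, q), s(q, q, k)) + (q + q) + s(q, k, k), s(s((k + p) + k, s(k, p, p), p + p), (p + ((q + (p + q)) + q)) + k, (q + (k + s(k, k, q))) + p), p + s(s(k, q, q), (q + (p + p)) + k, (q + p) + s(p, p, p) + q) + q + s(k + q + p + p, k + q + p + k, k)), p, k)  →  s(s(q + q + s(k + k + p, s(q, k, q), s(q, q, k)) + s(q, k, k) + s(q, q, k), s(s(k + k + p, s(k, p, p), p + p), k + p + p + q + q + q, k + p + q + s(k, k, q)), p + q + s(k + p + p + q, k + k + p + q, k) + s(s(k, q, q), k + p + p + q, p + q + q + s(p, p, p))), p, k)
  Sort:  k + p + s(s(q + q + s(k + k + p, s(q, k, q), s(q, q, k)) + s(q, k, k) + s(q, q, k), s(s(k + k + p, s(k, p, p), p + p), k + p + p + q + q + q, k + p + q + s(k, k, q)), p + q + s(k + p + p + q, k + k + p + q, k) + s(s(k, q, q), k + p + p + q, p + q + q + s(p, p, p))), p, k)

Answer: no — k + p + s(s(q + q + s(k + k + p, s(q, k, q), s(q, q, k)) + s(q, k, k) + s(q, q, k), s(s(k + k + p, s(k, p, p), p + p), k + p + p + q + q + q, k + p + s(k, k, q) + s(p, p, p)), p + q + s(k + p + p + q, k + k + p + q, k) + s(s(k, q, q), k + p + p + q, p + q + q + q)), p, k) vs k + p + s(s(q + q + s(k + k + p, s(q, k, q), s(q, q, k)) + s(q, k, k) + s(q, q, k), s(s(k + k + p, s(k, p, p), p + p), k + p + p + q + q + q, k + p + q + s(k, k, q)), p + q + s(k + p + p + q, k + k + p + q, k) + s(s(k, q, q), k + p + p + q, p + q + q + s(p, p, p))), p, k)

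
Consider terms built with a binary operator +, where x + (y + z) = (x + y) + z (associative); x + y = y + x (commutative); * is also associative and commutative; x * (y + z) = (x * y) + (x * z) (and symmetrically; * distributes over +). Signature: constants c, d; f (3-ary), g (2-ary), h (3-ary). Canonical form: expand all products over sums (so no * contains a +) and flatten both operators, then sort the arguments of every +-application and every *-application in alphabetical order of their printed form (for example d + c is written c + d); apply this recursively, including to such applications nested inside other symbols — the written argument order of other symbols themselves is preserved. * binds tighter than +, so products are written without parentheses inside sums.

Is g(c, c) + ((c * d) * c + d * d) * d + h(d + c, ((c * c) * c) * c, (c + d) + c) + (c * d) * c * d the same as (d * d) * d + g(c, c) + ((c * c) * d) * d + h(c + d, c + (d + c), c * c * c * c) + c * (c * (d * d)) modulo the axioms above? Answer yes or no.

Left:  g(c, c) + ((c * d) * c + d * d) * d + h(d + c, ((c * c) * c) * c, (c + d) + c) + (c * d) * c * d
  Distribute:  g(c, c) + c * c * d * d + d * d * d + h(c + d, c * c * c * c, c + c + d) + c * c * d * d
  Sort arguments:  c * c * d * d + c * c * d * d + d * d * d + g(c, c) + h(c + d, c * c * c * c, c + c + d)
Right:  (d * d) * d + g(c, c) + ((c * c) * d) * d + h(c + d, c + (d + c), c * c * c * c) + c * (c * (d * d))
  Flatten:  d * d * d + g(c, c) + c * c * d * d + h(c + d, c + c + d, c * c * c * c) + c * c * d * d
  Sort:  c * c * d * d + c * c * d * d + d * d * d + g(c, c) + h(c + d, c + c + d, c * c * c * c)

Answer: no — c * c * d * d + c * c * d * d + d * d * d + g(c, c) + h(c + d, c * c * c * c, c + c + d) vs c * c * d * d + c * c * d * d + d * d * d + g(c, c) + h(c + d, c + c + d, c * c * c * c)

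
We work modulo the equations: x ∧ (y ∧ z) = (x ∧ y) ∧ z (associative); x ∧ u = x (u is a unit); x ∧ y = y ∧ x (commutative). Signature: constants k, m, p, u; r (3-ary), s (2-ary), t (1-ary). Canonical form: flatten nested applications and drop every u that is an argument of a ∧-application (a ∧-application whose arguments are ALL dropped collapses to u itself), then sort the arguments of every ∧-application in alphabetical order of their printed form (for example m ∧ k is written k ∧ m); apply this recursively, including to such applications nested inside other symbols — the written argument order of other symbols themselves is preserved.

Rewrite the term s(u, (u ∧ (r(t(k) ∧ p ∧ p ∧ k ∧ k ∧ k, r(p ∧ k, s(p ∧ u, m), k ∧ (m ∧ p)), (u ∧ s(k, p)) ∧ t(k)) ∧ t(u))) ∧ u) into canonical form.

Focus inside:  (u ∧ (r(t(k) ∧ p ∧ p ∧ k ∧ k ∧ k, r(p ∧ k, s(p ∧ u, m), k ∧ (m ∧ p)), (u ∧ s(k, p)) ∧ t(k)) ∧ t(u))) ∧ u
Flatten:  u ∧ r(t(k) ∧ p ∧ p ∧ k ∧ k ∧ k, r(p ∧ k, s(p ∧ u, m), k ∧ (m ∧ p)), (u ∧ s(k, p)) ∧ t(k)) ∧ t(u) ∧ u
Canonicalize subterm:  r(t(k) ∧ p ∧ p ∧ k ∧ k ∧ k, r(p ∧ k, s(p ∧ u, m), k ∧ (m ∧ p)), (u ∧ s(k, p)) ∧ t(k))  →  r(k ∧ k ∧ k ∧ p ∧ p ∧ t(k), r(k ∧ p, s(p, m), k ∧ m ∧ p), s(k, p) ∧ t(k))
Unit:  drop u (×2)
Sort arguments:  r(k ∧ k ∧ k ∧ p ∧ p ∧ t(k), r(k ∧ p, s(p, m), k ∧ m ∧ p), s(k, p) ∧ t(k)) ∧ t(u)
Put back:  s(u, r(k ∧ k ∧ k ∧ p ∧ p ∧ t(k), r(k ∧ p, s(p, m), k ∧ m ∧ p), s(k, p) ∧ t(k)) ∧ t(u))

Answer: s(u, r(k ∧ k ∧ k ∧ p ∧ p ∧ t(k), r(k ∧ p, s(p, m), k ∧ m ∧ p), s(k, p) ∧ t(k)) ∧ t(u))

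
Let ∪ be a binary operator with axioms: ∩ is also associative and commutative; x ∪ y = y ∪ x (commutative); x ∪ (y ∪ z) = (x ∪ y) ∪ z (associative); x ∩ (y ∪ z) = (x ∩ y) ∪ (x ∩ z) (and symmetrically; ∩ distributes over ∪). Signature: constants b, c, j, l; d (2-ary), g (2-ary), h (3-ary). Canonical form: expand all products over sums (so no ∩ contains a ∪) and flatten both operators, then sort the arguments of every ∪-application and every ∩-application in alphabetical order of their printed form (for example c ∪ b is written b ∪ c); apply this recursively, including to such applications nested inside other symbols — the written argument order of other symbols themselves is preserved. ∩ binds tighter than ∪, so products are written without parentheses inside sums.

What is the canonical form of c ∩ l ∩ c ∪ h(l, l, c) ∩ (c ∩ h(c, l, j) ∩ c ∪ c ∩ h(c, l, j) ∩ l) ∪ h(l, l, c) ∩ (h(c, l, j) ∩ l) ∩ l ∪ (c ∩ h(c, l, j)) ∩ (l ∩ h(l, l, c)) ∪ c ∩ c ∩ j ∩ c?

Answer: c ∩ c ∩ c ∩ j ∪ c ∩ c ∩ h(c, l, j) ∩ h(l, l, c) ∪ c ∩ c ∩ l ∪ c ∩ h(c, l, j) ∩ h(l, l, c) ∩ l ∪ c ∩ h(c, l, j) ∩ h(l, l, c) ∩ l ∪ h(c, l, j) ∩ h(l, l, c) ∩ l ∩ l

Derivation:
Distribute:  c ∩ c ∩ l ∪ c ∩ c ∩ h(c, l, j) ∩ h(l, l, c) ∪ c ∩ h(c, l, j) ∩ h(l, l, c) ∩ l ∪ h(c, l, j) ∩ h(l, l, c) ∩ l ∩ l ∪ c ∩ h(c, l, j) ∩ h(l, l, c) ∩ l ∪ c ∩ c ∩ c ∩ j
Order the arguments:  c ∩ c ∩ c ∩ j ∪ c ∩ c ∩ h(c, l, j) ∩ h(l, l, c) ∪ c ∩ c ∩ l ∪ c ∩ h(c, l, j) ∩ h(l, l, c) ∩ l ∪ c ∩ h(c, l, j) ∩ h(l, l, c) ∩ l ∪ h(c, l, j) ∩ h(l, l, c) ∩ l ∩ l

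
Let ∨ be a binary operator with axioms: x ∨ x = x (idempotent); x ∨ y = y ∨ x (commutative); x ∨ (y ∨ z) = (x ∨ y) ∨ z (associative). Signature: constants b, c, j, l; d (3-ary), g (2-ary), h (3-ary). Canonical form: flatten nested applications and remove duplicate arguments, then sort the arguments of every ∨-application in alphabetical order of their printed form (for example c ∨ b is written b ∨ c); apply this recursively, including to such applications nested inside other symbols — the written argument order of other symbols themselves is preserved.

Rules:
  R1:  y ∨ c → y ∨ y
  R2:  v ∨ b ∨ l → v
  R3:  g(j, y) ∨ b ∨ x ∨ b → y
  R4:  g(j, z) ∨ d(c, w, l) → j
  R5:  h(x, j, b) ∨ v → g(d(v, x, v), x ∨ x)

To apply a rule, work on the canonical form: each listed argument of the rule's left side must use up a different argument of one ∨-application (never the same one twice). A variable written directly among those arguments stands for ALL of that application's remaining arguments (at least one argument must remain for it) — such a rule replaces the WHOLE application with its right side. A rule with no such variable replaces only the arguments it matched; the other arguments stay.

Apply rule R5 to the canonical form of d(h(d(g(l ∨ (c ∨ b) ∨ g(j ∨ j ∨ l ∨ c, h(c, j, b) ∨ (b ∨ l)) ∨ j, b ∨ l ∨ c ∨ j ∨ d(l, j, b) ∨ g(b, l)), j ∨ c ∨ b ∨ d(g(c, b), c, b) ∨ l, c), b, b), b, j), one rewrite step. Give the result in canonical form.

Canonical form:  d(h(d(g(b ∨ c ∨ g(c ∨ j ∨ l, b ∨ h(c, j, b) ∨ l) ∨ j ∨ l, b ∨ c ∨ d(l, j, b) ∨ g(b, l) ∨ j ∨ l), b ∨ c ∨ d(g(c, b), c, b) ∨ j ∨ l, c), b, b), b, j)
R5 matches:  uses h(c, j, b);  v := b ∨ l, x := c
The variable takes the whole remainder — replace the entire application.
New term:  d(h(d(g(b ∨ c ∨ g(c ∨ j ∨ l, g(d(b ∨ l, c, b ∨ l), c)) ∨ j ∨ l, b ∨ c ∨ d(l, j, b) ∨ g(b, l) ∨ j ∨ l), b ∨ c ∨ d(g(c, b), c, b) ∨ j ∨ l, c), b, b), b, j)

Answer: d(h(d(g(b ∨ c ∨ g(c ∨ j ∨ l, g(d(b ∨ l, c, b ∨ l), c)) ∨ j ∨ l, b ∨ c ∨ d(l, j, b) ∨ g(b, l) ∨ j ∨ l), b ∨ c ∨ d(g(c, b), c, b) ∨ j ∨ l, c), b, b), b, j)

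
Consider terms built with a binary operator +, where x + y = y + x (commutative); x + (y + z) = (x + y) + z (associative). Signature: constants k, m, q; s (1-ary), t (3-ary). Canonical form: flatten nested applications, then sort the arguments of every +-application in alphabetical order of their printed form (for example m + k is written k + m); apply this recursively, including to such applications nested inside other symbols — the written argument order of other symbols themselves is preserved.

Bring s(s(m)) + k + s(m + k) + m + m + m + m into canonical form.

Answer: k + m + m + m + m + s(k + m) + s(s(m))

Derivation:
Canonicalize subterm:  s(m + k)  →  s(k + m)
Sort:  k + m + m + m + m + s(k + m) + s(s(m))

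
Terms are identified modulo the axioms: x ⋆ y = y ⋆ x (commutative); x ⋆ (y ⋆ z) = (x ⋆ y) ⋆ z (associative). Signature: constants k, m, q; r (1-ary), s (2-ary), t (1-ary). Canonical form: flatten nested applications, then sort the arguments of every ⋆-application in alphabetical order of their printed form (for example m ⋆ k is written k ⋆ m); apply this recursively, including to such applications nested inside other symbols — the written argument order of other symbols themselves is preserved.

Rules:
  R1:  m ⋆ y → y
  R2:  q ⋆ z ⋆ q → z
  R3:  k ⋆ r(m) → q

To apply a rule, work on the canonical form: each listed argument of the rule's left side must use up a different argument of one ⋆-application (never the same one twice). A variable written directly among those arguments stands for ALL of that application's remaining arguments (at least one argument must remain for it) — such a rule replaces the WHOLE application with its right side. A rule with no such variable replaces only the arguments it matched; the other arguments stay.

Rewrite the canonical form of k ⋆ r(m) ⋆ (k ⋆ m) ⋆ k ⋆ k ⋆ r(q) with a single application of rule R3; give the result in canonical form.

Answer: k ⋆ k ⋆ k ⋆ m ⋆ q ⋆ r(q)

Derivation:
Canonical form:  k ⋆ k ⋆ k ⋆ k ⋆ m ⋆ r(m) ⋆ r(q)
Match R3:  consume k, r(m)
Giving:  k ⋆ k ⋆ k ⋆ m ⋆ q ⋆ r(q)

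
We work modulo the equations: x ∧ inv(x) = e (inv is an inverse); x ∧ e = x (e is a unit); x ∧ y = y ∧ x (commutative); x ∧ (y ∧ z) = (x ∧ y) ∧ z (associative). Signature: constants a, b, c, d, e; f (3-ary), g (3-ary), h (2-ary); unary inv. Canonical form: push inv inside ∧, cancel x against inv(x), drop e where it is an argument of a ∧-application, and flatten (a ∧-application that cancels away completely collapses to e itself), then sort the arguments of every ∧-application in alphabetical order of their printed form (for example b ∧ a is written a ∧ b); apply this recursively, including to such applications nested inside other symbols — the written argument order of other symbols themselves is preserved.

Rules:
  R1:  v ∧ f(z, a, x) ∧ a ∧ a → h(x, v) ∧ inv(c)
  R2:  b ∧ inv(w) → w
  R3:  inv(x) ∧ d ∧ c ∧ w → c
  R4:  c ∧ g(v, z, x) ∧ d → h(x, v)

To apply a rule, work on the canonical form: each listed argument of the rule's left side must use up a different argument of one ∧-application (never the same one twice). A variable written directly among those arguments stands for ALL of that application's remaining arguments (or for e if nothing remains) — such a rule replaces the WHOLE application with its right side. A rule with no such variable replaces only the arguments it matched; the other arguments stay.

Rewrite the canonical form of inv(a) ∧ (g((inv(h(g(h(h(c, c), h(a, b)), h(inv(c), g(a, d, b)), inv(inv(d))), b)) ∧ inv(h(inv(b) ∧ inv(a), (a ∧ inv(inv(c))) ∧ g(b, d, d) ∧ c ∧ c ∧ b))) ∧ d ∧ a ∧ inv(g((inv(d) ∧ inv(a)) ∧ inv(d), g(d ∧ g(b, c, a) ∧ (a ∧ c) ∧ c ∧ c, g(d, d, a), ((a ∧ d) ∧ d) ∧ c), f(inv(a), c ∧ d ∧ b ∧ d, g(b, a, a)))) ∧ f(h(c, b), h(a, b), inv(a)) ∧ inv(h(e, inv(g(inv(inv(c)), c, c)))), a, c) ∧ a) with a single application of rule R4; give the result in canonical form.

Canonical form:  g(a ∧ d ∧ f(h(c, b), h(a, b), inv(a)) ∧ inv(g(inv(a) ∧ inv(d) ∧ inv(d), g(a ∧ c ∧ c ∧ c ∧ d ∧ g(b, c, a), g(d, d, a), a ∧ c ∧ d ∧ d), f(inv(a), b ∧ c ∧ d ∧ d, g(b, a, a)))) ∧ inv(h(e, inv(g(c, c, c)))) ∧ inv(h(g(h(h(c, c), h(a, b)), h(inv(c), g(a, d, b)), d), b)) ∧ inv(h(inv(a) ∧ inv(b), a ∧ b ∧ c ∧ c ∧ c ∧ g(b, d, d))), a, c)
Apply R4:  consuming c, d, g(b, c, a);  v := b, x := a, z := c
Giving:  g(a ∧ d ∧ f(h(c, b), h(a, b), inv(a)) ∧ inv(g(inv(a) ∧ inv(d) ∧ inv(d), g(a ∧ c ∧ c ∧ h(a, b), g(d, d, a), a ∧ c ∧ d ∧ d), f(inv(a), b ∧ c ∧ d ∧ d, g(b, a, a)))) ∧ inv(h(e, inv(g(c, c, c)))) ∧ inv(h(g(h(h(c, c), h(a, b)), h(inv(c), g(a, d, b)), d), b)) ∧ inv(h(inv(a) ∧ inv(b), a ∧ b ∧ c ∧ c ∧ c ∧ g(b, d, d))), a, c)

Answer: g(a ∧ d ∧ f(h(c, b), h(a, b), inv(a)) ∧ inv(g(inv(a) ∧ inv(d) ∧ inv(d), g(a ∧ c ∧ c ∧ h(a, b), g(d, d, a), a ∧ c ∧ d ∧ d), f(inv(a), b ∧ c ∧ d ∧ d, g(b, a, a)))) ∧ inv(h(e, inv(g(c, c, c)))) ∧ inv(h(g(h(h(c, c), h(a, b)), h(inv(c), g(a, d, b)), d), b)) ∧ inv(h(inv(a) ∧ inv(b), a ∧ b ∧ c ∧ c ∧ c ∧ g(b, d, d))), a, c)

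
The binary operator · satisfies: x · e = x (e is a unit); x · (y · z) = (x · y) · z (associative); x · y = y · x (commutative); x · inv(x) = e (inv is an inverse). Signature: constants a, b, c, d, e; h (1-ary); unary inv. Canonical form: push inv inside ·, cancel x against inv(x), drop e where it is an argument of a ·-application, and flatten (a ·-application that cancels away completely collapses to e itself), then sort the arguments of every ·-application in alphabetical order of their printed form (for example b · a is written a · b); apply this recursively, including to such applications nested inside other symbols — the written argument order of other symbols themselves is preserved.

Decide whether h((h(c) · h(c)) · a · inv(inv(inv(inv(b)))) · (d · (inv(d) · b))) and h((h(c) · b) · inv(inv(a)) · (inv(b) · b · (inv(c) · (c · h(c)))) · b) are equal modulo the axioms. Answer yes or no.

Answer: yes — both canonical forms are h(a · b · b · h(c) · h(c))

Derivation:
Left:  h((h(c) · h(c)) · a · inv(inv(inv(inv(b)))) · (d · (inv(d) · b)))
  Work inside:  (h(c) · h(c)) · a · inv(inv(inv(inv(b)))) · (d · (inv(d) · b))
  Push inv inside:  distribute inv over · and collapse double inv
  Cancel:  d cancels
  Collect:  h(c) · h(c) · a · b · b
  Order the arguments:  a · b · b · h(c) · h(c)
  Put back:  h(a · b · b · h(c) · h(c))
Right:  h((h(c) · b) · inv(inv(a)) · (inv(b) · b · (inv(c) · (c · h(c)))) · b)
  Focus inside:  (h(c) · b) · inv(inv(a)) · (inv(b) · b · (inv(c) · (c · h(c)))) · b
  Push inv inside:  distribute inv over · and collapse double inv
  Inverses cancel:  c cancels
  Collect:  h(c) · h(c) · b · b · a
  Order the arguments:  a · b · b · h(c) · h(c)
  Reassemble:  h(a · b · b · h(c) · h(c))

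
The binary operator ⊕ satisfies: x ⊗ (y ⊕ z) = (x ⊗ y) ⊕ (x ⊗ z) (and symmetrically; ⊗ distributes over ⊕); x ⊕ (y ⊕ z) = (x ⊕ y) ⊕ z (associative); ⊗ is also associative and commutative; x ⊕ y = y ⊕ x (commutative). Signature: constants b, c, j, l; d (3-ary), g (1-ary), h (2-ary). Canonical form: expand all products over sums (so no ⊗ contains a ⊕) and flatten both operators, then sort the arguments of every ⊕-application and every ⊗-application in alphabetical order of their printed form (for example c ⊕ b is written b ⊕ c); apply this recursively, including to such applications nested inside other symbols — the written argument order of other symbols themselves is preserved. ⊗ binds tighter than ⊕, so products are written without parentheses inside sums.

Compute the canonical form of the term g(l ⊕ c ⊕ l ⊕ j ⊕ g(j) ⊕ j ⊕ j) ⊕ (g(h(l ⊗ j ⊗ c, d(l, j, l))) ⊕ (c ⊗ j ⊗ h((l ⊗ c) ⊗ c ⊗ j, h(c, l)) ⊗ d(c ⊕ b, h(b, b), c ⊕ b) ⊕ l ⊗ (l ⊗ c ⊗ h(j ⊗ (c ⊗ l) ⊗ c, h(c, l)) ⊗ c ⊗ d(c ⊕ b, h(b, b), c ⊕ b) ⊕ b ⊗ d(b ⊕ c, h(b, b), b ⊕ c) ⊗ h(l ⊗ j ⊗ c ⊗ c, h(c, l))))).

Answer: b ⊗ d(b ⊕ c, h(b, b), b ⊕ c) ⊗ h(c ⊗ c ⊗ j ⊗ l, h(c, l)) ⊗ l ⊕ c ⊗ c ⊗ d(b ⊕ c, h(b, b), b ⊕ c) ⊗ h(c ⊗ c ⊗ j ⊗ l, h(c, l)) ⊗ l ⊗ l ⊕ c ⊗ d(b ⊕ c, h(b, b), b ⊕ c) ⊗ h(c ⊗ c ⊗ j ⊗ l, h(c, l)) ⊗ j ⊕ g(c ⊕ g(j) ⊕ j ⊕ j ⊕ j ⊕ l ⊕ l) ⊕ g(h(c ⊗ j ⊗ l, d(l, j, l)))

Derivation:
Distribute:  g(c ⊕ g(j) ⊕ j ⊕ j ⊕ j ⊕ l ⊕ l) ⊕ g(h(c ⊗ j ⊗ l, d(l, j, l))) ⊕ c ⊗ d(b ⊕ c, h(b, b), b ⊕ c) ⊗ h(c ⊗ c ⊗ j ⊗ l, h(c, l)) ⊗ j ⊕ c ⊗ c ⊗ d(b ⊕ c, h(b, b), b ⊕ c) ⊗ h(c ⊗ c ⊗ j ⊗ l, h(c, l)) ⊗ l ⊗ l ⊕ b ⊗ d(b ⊕ c, h(b, b), b ⊕ c) ⊗ h(c ⊗ c ⊗ j ⊗ l, h(c, l)) ⊗ l
Sort:  b ⊗ d(b ⊕ c, h(b, b), b ⊕ c) ⊗ h(c ⊗ c ⊗ j ⊗ l, h(c, l)) ⊗ l ⊕ c ⊗ c ⊗ d(b ⊕ c, h(b, b), b ⊕ c) ⊗ h(c ⊗ c ⊗ j ⊗ l, h(c, l)) ⊗ l ⊗ l ⊕ c ⊗ d(b ⊕ c, h(b, b), b ⊕ c) ⊗ h(c ⊗ c ⊗ j ⊗ l, h(c, l)) ⊗ j ⊕ g(c ⊕ g(j) ⊕ j ⊕ j ⊕ j ⊕ l ⊕ l) ⊕ g(h(c ⊗ j ⊗ l, d(l, j, l)))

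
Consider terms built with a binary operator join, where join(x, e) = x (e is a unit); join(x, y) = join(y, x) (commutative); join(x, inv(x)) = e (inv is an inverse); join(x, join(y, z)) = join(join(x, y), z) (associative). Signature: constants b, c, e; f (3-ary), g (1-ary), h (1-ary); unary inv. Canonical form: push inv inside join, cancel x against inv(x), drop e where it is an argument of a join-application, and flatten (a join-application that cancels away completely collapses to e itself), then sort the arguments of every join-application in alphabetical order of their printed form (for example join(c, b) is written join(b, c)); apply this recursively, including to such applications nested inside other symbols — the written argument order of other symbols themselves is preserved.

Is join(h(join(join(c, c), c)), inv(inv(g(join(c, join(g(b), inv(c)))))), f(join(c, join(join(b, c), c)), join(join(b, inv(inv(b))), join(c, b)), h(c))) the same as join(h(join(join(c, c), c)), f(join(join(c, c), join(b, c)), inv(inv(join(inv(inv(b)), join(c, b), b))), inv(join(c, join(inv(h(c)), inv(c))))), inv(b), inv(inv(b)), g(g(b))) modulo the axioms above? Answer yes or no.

Left:  join(h(join(join(c, c), c)), inv(inv(g(join(c, join(g(b), inv(c)))))), f(join(c, join(join(b, c), c)), join(join(b, inv(inv(b))), join(c, b)), h(c)))
  Push inv inside:  distribute inv over join and collapse double inv
  Collect terms:  join(h(join(c, c, c)), g(g(b)), f(join(b, c, c, c), join(b, b, b, c), h(c)))
  Sort arguments:  join(f(join(b, c, c, c), join(b, b, b, c), h(c)), g(g(b)), h(join(c, c, c)))
Right:  join(h(join(join(c, c), c)), f(join(join(c, c), join(b, c)), inv(inv(join(inv(inv(b)), join(c, b), b))), inv(join(c, join(inv(h(c)), inv(c))))), inv(b), inv(inv(b)), g(g(b)))
  Push inv inside:  distribute inv over join and collapse double inv
  Cancel:  b cancels
  Collect:  join(h(join(c, c, c)), f(join(b, c, c, c), join(b, b, b, c), h(c)), g(g(b)))
  Sort:  join(f(join(b, c, c, c), join(b, b, b, c), h(c)), g(g(b)), h(join(c, c, c)))

Answer: yes — both canonical forms are join(f(join(b, c, c, c), join(b, b, b, c), h(c)), g(g(b)), h(join(c, c, c)))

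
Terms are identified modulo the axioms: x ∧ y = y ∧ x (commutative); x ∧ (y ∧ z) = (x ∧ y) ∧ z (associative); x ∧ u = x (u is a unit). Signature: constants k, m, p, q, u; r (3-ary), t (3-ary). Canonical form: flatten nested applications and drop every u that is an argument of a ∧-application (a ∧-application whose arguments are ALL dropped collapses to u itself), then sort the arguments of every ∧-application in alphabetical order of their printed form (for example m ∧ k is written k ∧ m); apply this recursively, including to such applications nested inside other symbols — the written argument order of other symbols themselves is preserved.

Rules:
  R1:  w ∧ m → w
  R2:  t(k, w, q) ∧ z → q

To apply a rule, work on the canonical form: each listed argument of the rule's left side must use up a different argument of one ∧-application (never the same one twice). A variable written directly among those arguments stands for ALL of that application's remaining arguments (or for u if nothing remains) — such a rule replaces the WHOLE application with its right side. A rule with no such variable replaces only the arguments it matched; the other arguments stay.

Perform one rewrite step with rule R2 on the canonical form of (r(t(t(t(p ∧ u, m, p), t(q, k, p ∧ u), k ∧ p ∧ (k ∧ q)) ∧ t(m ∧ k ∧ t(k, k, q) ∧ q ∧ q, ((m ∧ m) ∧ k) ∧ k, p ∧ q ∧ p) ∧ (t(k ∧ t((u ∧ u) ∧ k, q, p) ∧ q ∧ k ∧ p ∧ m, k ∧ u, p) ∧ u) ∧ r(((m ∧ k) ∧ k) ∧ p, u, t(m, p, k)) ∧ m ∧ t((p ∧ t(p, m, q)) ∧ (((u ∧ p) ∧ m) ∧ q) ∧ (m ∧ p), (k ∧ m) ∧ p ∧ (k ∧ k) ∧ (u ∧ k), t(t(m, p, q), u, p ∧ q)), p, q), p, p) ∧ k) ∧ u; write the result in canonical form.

Answer: k ∧ r(t(m ∧ r(k ∧ k ∧ m ∧ p, u, t(m, p, k)) ∧ t(k ∧ k ∧ m ∧ p ∧ q ∧ t(k, q, p), k, p) ∧ t(m ∧ m ∧ p ∧ p ∧ p ∧ q ∧ t(p, m, q), k ∧ k ∧ k ∧ k ∧ m ∧ p, t(t(m, p, q), u, p ∧ q)) ∧ t(q, k ∧ k ∧ m ∧ m, p ∧ p ∧ q) ∧ t(t(p, m, p), t(q, k, p), k ∧ k ∧ p ∧ q), p, q), p, p)

Derivation:
Canonical form:  k ∧ r(t(m ∧ r(k ∧ k ∧ m ∧ p, u, t(m, p, k)) ∧ t(k ∧ k ∧ m ∧ p ∧ q ∧ t(k, q, p), k, p) ∧ t(k ∧ m ∧ q ∧ q ∧ t(k, k, q), k ∧ k ∧ m ∧ m, p ∧ p ∧ q) ∧ t(m ∧ m ∧ p ∧ p ∧ p ∧ q ∧ t(p, m, q), k ∧ k ∧ k ∧ k ∧ m ∧ p, t(t(m, p, q), u, p ∧ q)) ∧ t(t(p, m, p), t(q, k, p), k ∧ k ∧ p ∧ q), p, q), p, p)
R2 matches:  uses t(k, k, q);  w := k, z := k ∧ m ∧ q ∧ q
The extension variable absorbs all remaining arguments, so the whole application is rewritten.
Result:  k ∧ r(t(m ∧ r(k ∧ k ∧ m ∧ p, u, t(m, p, k)) ∧ t(k ∧ k ∧ m ∧ p ∧ q ∧ t(k, q, p), k, p) ∧ t(m ∧ m ∧ p ∧ p ∧ p ∧ q ∧ t(p, m, q), k ∧ k ∧ k ∧ k ∧ m ∧ p, t(t(m, p, q), u, p ∧ q)) ∧ t(q, k ∧ k ∧ m ∧ m, p ∧ p ∧ q) ∧ t(t(p, m, p), t(q, k, p), k ∧ k ∧ p ∧ q), p, q), p, p)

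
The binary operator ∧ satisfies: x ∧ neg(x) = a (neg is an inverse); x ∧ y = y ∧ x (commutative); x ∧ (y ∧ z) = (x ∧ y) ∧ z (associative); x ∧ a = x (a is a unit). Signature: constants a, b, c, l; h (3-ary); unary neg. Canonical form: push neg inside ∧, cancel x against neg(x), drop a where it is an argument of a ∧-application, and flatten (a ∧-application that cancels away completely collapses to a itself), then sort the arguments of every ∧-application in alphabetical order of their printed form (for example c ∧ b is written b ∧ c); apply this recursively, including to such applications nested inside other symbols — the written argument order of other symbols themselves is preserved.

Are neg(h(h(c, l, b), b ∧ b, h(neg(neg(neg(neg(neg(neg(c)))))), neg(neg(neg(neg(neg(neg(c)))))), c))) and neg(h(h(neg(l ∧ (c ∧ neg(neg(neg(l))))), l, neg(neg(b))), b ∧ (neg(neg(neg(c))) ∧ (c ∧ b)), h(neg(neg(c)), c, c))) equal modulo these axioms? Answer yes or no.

Left:  neg(h(h(c, l, b), b ∧ b, h(neg(neg(neg(neg(neg(neg(c)))))), neg(neg(neg(neg(neg(neg(c)))))), c)))
  Push neg inside:  distribute neg over ∧ and collapse double neg
  Collect terms:  neg(h(h(c, l, b), b ∧ b, h(c, c, c)))
Right:  neg(h(h(neg(l ∧ (c ∧ neg(neg(neg(l))))), l, neg(neg(b))), b ∧ (neg(neg(neg(c))) ∧ (c ∧ b)), h(neg(neg(c)), c, c)))
  Push neg inside:  distribute neg over ∧ and collapse double neg
  Collect:  neg(h(h(neg(c), l, b), b ∧ b, h(c, c, c)))

Answer: no — neg(h(h(c, l, b), b ∧ b, h(c, c, c))) vs neg(h(h(neg(c), l, b), b ∧ b, h(c, c, c)))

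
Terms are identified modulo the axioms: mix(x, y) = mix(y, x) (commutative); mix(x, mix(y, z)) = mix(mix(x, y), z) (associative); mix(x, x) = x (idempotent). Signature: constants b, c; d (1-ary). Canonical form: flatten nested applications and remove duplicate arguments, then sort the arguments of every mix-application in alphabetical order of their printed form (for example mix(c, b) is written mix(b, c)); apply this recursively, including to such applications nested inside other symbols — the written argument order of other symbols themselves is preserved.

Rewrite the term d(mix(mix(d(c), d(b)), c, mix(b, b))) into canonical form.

Answer: d(mix(b, c, d(b), d(c)))

Derivation:
Focus inside:  mix(mix(d(c), d(b)), c, mix(b, b))
Merge nested applications:  mix(d(c), d(b), c, b, b)
Deduplicate:  drop duplicate b
Sort arguments:  mix(b, c, d(b), d(c))
Rebuild:  d(mix(b, c, d(b), d(c)))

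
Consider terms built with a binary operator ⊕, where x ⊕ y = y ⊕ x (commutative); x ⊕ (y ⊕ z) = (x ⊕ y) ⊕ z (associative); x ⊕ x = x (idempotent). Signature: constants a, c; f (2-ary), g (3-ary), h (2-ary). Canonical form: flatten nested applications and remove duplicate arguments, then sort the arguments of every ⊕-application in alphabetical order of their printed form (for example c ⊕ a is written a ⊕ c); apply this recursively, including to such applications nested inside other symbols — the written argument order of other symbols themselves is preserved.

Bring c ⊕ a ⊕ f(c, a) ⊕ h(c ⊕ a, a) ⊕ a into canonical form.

Inside:  h(c ⊕ a, a)  →  h(a ⊕ c, a)
Deduplicate:  drop duplicate a
Sort:  a ⊕ c ⊕ f(c, a) ⊕ h(a ⊕ c, a)

Answer: a ⊕ c ⊕ f(c, a) ⊕ h(a ⊕ c, a)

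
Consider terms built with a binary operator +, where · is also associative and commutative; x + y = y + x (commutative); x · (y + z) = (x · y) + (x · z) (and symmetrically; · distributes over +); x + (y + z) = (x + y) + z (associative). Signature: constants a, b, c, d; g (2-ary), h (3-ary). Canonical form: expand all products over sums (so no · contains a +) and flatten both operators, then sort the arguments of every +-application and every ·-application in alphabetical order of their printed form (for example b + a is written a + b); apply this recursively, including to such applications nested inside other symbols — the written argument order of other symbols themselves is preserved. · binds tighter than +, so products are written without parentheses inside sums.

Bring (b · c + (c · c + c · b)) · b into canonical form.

Expand products over sums:  b · b · c + b · c · c + b · b · c
Sort:  b · b · c + b · b · c + b · c · c

Answer: b · b · c + b · b · c + b · c · c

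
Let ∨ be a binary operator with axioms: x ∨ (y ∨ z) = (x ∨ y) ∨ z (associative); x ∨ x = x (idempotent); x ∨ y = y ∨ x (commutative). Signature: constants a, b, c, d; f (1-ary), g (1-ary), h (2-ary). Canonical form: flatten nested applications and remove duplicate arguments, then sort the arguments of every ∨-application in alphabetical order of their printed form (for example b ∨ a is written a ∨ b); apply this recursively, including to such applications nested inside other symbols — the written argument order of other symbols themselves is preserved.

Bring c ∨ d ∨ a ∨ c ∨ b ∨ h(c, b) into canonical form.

Answer: a ∨ b ∨ c ∨ d ∨ h(c, b)

Derivation:
Deduplicate:  drop duplicate c
Order the arguments:  a ∨ b ∨ c ∨ d ∨ h(c, b)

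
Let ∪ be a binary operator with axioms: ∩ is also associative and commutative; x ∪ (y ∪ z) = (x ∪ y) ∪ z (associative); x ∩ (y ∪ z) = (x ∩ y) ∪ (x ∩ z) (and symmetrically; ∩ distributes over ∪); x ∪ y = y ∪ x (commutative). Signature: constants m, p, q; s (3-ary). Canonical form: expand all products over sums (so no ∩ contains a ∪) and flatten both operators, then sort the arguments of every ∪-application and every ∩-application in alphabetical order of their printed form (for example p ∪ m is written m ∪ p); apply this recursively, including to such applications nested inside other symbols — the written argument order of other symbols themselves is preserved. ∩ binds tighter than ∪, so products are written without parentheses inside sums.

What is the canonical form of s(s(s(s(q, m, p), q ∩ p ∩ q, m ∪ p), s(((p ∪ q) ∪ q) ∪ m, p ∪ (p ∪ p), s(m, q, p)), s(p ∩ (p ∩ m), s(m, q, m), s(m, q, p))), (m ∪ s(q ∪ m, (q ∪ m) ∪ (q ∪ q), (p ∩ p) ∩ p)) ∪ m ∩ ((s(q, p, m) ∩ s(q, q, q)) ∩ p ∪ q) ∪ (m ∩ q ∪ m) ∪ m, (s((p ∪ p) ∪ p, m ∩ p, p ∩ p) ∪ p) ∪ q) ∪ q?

Distribute:  s(s(s(s(q, m, p), p ∩ q ∩ q, m ∪ p), s(m ∪ p ∪ q ∪ q, p ∪ p ∪ p, s(m, q, p)), s(m ∩ p ∩ p, s(m, q, m), s(m, q, p))), m ∪ m ∪ m ∪ m ∩ p ∩ s(q, p, m) ∩ s(q, q, q) ∪ m ∩ q ∪ m ∩ q ∪ s(m ∪ q, m ∪ q ∪ q ∪ q, p ∩ p ∩ p), p ∪ q ∪ s(p ∪ p ∪ p, m ∩ p, p ∩ p)) ∪ q
Sort:  q ∪ s(s(s(s(q, m, p), p ∩ q ∩ q, m ∪ p), s(m ∪ p ∪ q ∪ q, p ∪ p ∪ p, s(m, q, p)), s(m ∩ p ∩ p, s(m, q, m), s(m, q, p))), m ∪ m ∪ m ∪ m ∩ p ∩ s(q, p, m) ∩ s(q, q, q) ∪ m ∩ q ∪ m ∩ q ∪ s(m ∪ q, m ∪ q ∪ q ∪ q, p ∩ p ∩ p), p ∪ q ∪ s(p ∪ p ∪ p, m ∩ p, p ∩ p))

Answer: q ∪ s(s(s(s(q, m, p), p ∩ q ∩ q, m ∪ p), s(m ∪ p ∪ q ∪ q, p ∪ p ∪ p, s(m, q, p)), s(m ∩ p ∩ p, s(m, q, m), s(m, q, p))), m ∪ m ∪ m ∪ m ∩ p ∩ s(q, p, m) ∩ s(q, q, q) ∪ m ∩ q ∪ m ∩ q ∪ s(m ∪ q, m ∪ q ∪ q ∪ q, p ∩ p ∩ p), p ∪ q ∪ s(p ∪ p ∪ p, m ∩ p, p ∩ p))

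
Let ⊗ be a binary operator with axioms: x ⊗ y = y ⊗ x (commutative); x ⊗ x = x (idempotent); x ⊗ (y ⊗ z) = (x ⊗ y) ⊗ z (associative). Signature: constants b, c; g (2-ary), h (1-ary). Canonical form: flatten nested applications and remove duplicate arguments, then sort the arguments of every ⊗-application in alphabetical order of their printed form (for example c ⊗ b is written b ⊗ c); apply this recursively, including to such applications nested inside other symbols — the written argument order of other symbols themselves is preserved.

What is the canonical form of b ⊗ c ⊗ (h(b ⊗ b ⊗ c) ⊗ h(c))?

Un-nest:  b ⊗ c ⊗ h(b ⊗ b ⊗ c) ⊗ h(c)
Canonicalize subterm:  h(b ⊗ b ⊗ c)  →  h(b ⊗ c)
Sort arguments:  b ⊗ c ⊗ h(b ⊗ c) ⊗ h(c)

Answer: b ⊗ c ⊗ h(b ⊗ c) ⊗ h(c)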